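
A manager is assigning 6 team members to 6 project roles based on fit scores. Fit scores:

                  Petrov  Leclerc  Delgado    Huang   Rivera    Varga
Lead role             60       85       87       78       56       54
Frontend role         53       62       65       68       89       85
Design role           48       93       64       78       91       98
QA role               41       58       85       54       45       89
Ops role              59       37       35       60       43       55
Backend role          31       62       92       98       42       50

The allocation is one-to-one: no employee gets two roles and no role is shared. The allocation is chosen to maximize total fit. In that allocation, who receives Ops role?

Petrov receives Ops role.

Optimal: Petrov→Ops role (59 pts), Leclerc→Design role (93 pts), Delgado→Lead role (87 pts), Huang→Backend role (98 pts), Rivera→Frontend role (89 pts), Varga→QA role (89 pts) — total 59+93+87+98+89+89 = 515 pts.
Max-entry greedy (repeatedly take the single best remaining cell) gives 489 pts, worse by 26.
No other one-to-one assignment exceeds 515 pts.
Petrov's own top role is Lead role (60 pts), but forcing Petrov→Lead role and reassigning the rest optimally gives only 483 pts — worse by 32.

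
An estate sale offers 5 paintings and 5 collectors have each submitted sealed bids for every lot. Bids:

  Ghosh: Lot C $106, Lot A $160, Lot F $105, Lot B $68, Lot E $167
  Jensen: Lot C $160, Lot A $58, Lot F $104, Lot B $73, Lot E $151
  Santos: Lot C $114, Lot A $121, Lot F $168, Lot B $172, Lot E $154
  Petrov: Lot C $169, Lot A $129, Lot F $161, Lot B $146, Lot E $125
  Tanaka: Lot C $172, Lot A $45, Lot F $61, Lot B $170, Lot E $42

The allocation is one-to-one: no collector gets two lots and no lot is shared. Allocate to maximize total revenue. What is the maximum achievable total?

Maximum total: $818

This is the linear assignment problem.
Optimal: Ghosh→Lot A ($160), Jensen→Lot E ($151), Santos→Lot F ($168), Petrov→Lot C ($169), Tanaka→Lot B ($170) — total 160+151+168+169+170 = $818.
Column-greedy (each lot in turn goes to its best remaining collector) gives $797, worse by 21.
Next-best assignment: Ghosh→Lot A, Jensen→Lot E, Santos→Lot B, Petrov→Lot F, Tanaka→Lot C = $816.
Swapping Petrov↔Tanaka (Petrov→Lot B $146, Tanaka→Lot C $172) loses 21.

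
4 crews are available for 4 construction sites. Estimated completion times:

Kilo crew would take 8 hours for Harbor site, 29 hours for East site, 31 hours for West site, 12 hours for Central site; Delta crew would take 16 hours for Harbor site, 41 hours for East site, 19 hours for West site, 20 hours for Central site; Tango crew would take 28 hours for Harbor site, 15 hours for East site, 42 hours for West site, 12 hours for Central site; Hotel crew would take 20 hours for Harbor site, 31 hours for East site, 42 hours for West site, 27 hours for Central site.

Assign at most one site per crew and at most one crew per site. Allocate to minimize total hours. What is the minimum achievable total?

Optimal: Kilo crew→Central site (12 hours), Delta crew→West site (19 hours), Tango crew→East site (15 hours), Hotel crew→Harbor site (20 hours) — total 12+19+15+20 = 66 hours.
Column-greedy (each site in turn goes to its cheapest remaining crew) gives 69 hours, worse by 3.
Next-best assignment: Kilo crew→Harbor site, Delta crew→West site, Tango crew→East site, Hotel crew→Central site = 69 hours.
Swapping Kilo crew↔Tango crew (Kilo crew→East site 29 hours, Tango crew→Central site 12 hours) adds 14.

Minimum total: 66 hours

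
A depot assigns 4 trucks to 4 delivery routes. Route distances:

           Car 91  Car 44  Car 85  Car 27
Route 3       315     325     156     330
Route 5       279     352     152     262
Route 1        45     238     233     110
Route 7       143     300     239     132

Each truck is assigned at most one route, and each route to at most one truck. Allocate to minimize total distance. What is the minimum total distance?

Min total: 654 km

This is the linear assignment problem.
Optimal: Car 91→Route 1 (45 km), Car 44→Route 3 (325 km), Car 85→Route 5 (152 km), Car 27→Route 7 (132 km) — total 45+325+152+132 = 654 km.
Column-greedy (each route in turn goes to its cheapest remaining truck) gives 763 km, worse by 109.
Swapping Car 91↔Car 44 (Car 91→Route 3 315 km, Car 44→Route 1 238 km) adds 183.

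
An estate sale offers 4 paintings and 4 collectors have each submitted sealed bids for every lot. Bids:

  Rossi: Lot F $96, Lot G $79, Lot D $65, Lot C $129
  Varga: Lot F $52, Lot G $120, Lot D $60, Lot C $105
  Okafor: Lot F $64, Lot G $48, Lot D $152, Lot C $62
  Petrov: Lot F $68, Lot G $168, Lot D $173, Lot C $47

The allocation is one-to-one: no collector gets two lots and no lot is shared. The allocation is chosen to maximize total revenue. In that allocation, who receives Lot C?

Varga receives Lot C.

Optimal: Rossi→Lot F ($96), Varga→Lot C ($105), Okafor→Lot D ($152), Petrov→Lot G ($168) — total 96+105+152+168 = $521.
Max-entry greedy (repeatedly take the single best remaining cell) gives $486, worse by 35.
Next-best assignment: Rossi→Lot C, Varga→Lot F, Okafor→Lot D, Petrov→Lot G = $501.
Checked against all permutations: $521 is optimal.
Varga's own top lot is Lot G ($120), but forcing Varga→Lot G and reassigning the rest optimally gives only $486 — worse by 35.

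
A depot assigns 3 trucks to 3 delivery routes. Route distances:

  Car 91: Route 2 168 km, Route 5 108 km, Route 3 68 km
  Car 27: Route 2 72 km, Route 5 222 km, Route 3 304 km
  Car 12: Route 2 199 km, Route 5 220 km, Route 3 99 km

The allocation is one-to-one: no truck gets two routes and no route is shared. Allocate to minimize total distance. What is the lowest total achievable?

Min total: 279 km

Optimal: Car 91→Route 5 (108 km), Car 27→Route 2 (72 km), Car 12→Route 3 (99 km) — total 108+72+99 = 279 km.
Row-greedy (each truck in turn takes its cheapest remaining route) gives 360 km, worse by 81.
Next-best assignment: Car 91→Route 3, Car 27→Route 2, Car 12→Route 5 = 360 km.
Swapping Car 91↔Car 27 (Car 91→Route 2 168 km, Car 27→Route 5 222 km) adds 210.
Checked against all permutations: 279 km is optimal.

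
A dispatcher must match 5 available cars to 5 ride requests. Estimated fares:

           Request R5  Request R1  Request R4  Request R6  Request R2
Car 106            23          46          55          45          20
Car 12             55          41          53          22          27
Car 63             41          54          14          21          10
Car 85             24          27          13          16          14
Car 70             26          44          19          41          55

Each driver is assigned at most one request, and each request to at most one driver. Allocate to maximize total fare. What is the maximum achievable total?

Maximum total: $235

Treat this as an assignment problem: match each driver to one request.
Optimal: Car 106→Request R4 ($55), Car 12→Request R5 ($55), Car 63→Request R1 ($54), Car 85→Request R6 ($16), Car 70→Request R2 ($55) — total 55+55+54+16+55 = $235.
Column-greedy (each request in turn goes to its best remaining driver) gives $219, worse by 16.
Next-best assignment: Car 106→Request R6, Car 12→Request R4, Car 63→Request R1, Car 85→Request R5, Car 70→Request R2 = $231.
Every other assignment is strictly worse.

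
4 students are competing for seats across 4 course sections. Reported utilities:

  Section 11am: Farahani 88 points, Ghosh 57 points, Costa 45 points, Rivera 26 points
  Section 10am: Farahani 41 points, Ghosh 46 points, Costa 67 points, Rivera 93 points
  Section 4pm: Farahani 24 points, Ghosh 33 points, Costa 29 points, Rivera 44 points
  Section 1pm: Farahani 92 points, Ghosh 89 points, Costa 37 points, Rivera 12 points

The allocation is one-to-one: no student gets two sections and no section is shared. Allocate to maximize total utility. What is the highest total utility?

Maximum total: 299 points

Optimal: Farahani→Section 11am (88 points), Ghosh→Section 1pm (89 points), Costa→Section 4pm (29 points), Rivera→Section 10am (93 points) — total 88+89+29+93 = 299 points.
Row-greedy (each student in turn takes its best remaining section) gives 260 points, worse by 39.
Swapping Costa↔Rivera (Costa→Section 10am 67 points, Rivera→Section 4pm 44 points) loses 11.
Every other assignment is strictly worse.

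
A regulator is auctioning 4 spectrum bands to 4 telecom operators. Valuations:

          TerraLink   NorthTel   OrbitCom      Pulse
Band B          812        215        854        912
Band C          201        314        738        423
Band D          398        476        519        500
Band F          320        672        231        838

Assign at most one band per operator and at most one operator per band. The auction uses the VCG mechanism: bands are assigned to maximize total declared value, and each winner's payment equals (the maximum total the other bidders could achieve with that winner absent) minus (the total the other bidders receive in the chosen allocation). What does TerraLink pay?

Efficient allocation: TerraLink→Band B ($812M), NorthTel→Band D ($476M), OrbitCom→Band C ($738M), Pulse→Band F ($838M); total welfare W = $2864M.
TerraLink receives Band B at value $812M, so the others get W − 812 = $2052M.
Without TerraLink: best allocation of the remaining 3 bidders over all 4 bands is NorthTel→Band F ($672M), OrbitCom→Band C ($738M), Pulse→Band B ($912M), total $2322M.
VCG payment = (others' best without TerraLink) − (others' welfare with TerraLink) = 2322 − 2052 = $270M.

TerraLink pays $270M.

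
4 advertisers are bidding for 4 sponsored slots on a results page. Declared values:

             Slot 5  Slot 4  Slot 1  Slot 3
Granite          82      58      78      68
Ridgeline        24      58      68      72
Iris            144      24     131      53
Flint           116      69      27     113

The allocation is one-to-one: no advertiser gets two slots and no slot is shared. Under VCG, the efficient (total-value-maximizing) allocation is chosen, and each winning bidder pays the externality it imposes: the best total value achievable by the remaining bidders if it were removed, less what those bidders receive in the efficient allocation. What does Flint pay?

Flint pays $14.

Efficient allocation: Granite→Slot 1 ($78), Ridgeline→Slot 4 ($58), Iris→Slot 5 ($144), Flint→Slot 3 ($113); total welfare W = $393.
Flint receives Slot 3 at value $113, so the others get W − 113 = $280.
Without Flint: best allocation of the remaining 3 bidders over all 4 slots is Granite→Slot 1 ($78), Ridgeline→Slot 3 ($72), Iris→Slot 5 ($144), total $294.
VCG payment = (others' best without Flint) − (others' welfare with Flint) = 294 − 280 = $14.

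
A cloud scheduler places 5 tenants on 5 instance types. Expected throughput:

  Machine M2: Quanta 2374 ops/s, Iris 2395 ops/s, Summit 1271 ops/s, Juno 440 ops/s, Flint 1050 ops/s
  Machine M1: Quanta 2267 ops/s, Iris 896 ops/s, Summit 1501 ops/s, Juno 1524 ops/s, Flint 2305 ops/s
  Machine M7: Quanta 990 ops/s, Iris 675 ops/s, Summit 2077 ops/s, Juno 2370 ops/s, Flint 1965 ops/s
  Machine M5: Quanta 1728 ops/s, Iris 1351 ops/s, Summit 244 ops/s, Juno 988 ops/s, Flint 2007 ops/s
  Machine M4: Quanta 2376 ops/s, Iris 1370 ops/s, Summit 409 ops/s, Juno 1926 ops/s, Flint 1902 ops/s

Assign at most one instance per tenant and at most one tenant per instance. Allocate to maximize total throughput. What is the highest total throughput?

Optimal: Quanta→Machine M1 (2267 ops/s), Iris→Machine M2 (2395 ops/s), Summit→Machine M7 (2077 ops/s), Juno→Machine M4 (1926 ops/s), Flint→Machine M5 (2007 ops/s) — total 2267+2395+2077+1926+2007 = 10672 ops/s.
Column-greedy (each instance in turn goes to its best remaining tenant) gives 9207 ops/s, worse by 1465.
Next-best assignment: Quanta→Machine M4, Iris→Machine M2, Summit→Machine M1, Juno→Machine M7, Flint→Machine M5 = 10649 ops/s.
Swapping Juno↔Flint (Juno→Machine M5 988 ops/s, Flint→Machine M4 1902 ops/s) loses 1043.

Maximum total: 10672 ops/s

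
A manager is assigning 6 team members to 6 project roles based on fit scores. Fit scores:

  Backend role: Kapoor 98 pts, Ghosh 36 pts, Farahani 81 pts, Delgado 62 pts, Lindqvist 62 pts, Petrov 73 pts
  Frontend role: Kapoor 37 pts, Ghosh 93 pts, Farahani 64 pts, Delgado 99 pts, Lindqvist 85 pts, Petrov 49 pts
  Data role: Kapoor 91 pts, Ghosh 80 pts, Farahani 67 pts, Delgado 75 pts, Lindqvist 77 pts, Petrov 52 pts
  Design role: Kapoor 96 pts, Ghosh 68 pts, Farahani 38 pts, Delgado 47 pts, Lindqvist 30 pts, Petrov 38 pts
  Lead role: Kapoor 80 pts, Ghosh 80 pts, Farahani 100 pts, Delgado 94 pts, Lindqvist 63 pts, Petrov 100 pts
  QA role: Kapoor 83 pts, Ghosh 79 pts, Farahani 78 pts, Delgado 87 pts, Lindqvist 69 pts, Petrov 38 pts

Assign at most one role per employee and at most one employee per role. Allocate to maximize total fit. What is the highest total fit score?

Maximum total: 534 pts

Optimal: Kapoor→Design role (96 pts), Ghosh→Frontend role (93 pts), Farahani→Backend role (81 pts), Delgado→QA role (87 pts), Lindqvist→Data role (77 pts), Petrov→Lead role (100 pts) — total 96+93+81+87+77+100 = 534 pts.
Max-entry greedy (repeatedly take the single best remaining cell) gives 484 pts, worse by 50.
Next-best assignment: Kapoor→Design role, Ghosh→QA role, Farahani→Backend role, Delgado→Frontend role, Lindqvist→Data role, Petrov→Lead role = 532 pts.
No other one-to-one assignment exceeds 534 pts.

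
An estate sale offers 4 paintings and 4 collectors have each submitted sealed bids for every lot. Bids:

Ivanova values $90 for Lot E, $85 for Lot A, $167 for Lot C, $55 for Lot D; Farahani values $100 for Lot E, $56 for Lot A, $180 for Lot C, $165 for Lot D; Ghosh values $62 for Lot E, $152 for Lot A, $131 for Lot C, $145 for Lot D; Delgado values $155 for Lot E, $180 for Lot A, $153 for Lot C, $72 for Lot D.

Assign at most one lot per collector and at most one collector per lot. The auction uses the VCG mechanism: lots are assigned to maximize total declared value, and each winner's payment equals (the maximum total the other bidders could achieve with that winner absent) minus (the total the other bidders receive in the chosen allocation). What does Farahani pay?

Efficient allocation: Ivanova→Lot C ($167), Farahani→Lot D ($165), Ghosh→Lot A ($152), Delgado→Lot E ($155); total welfare W = $639.
Farahani receives Lot D at value $165, so the others get W − 165 = $474.
Without Farahani: best allocation of the remaining 3 bidders over all 4 lots is Ivanova→Lot C ($167), Ghosh→Lot D ($145), Delgado→Lot A ($180), total $492.
VCG payment = (others' best without Farahani) − (others' welfare with Farahani) = 492 − 474 = $18.

Farahani pays $18.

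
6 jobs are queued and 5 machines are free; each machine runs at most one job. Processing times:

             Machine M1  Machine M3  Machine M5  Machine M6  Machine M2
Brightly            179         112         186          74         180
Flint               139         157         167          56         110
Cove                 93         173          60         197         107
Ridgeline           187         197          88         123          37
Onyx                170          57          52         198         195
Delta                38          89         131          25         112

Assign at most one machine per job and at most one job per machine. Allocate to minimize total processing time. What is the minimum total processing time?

Optimal: Delta→Machine M1 (38 min), Onyx→Machine M3 (57 min), Cove→Machine M5 (60 min), Flint→Machine M6 (56 min), Ridgeline→Machine M2 (37 min) — total 38+57+60+56+37 = 248 min.
Min-entry greedy (repeatedly take the single cheapest remaining cell) gives 319 min, worse by 71.
Next-best assignment: Delta→Machine M1, Onyx→Machine M3, Cove→Machine M5, Brightly→Machine M6, Ridgeline→Machine M2 = 266 min.
Swapping Cove↔Flint (Cove→Machine M6 197 min, Flint→Machine M5 167 min) adds 248.
Checked against all permutations: 248 min is optimal.

Minimum total: 248 min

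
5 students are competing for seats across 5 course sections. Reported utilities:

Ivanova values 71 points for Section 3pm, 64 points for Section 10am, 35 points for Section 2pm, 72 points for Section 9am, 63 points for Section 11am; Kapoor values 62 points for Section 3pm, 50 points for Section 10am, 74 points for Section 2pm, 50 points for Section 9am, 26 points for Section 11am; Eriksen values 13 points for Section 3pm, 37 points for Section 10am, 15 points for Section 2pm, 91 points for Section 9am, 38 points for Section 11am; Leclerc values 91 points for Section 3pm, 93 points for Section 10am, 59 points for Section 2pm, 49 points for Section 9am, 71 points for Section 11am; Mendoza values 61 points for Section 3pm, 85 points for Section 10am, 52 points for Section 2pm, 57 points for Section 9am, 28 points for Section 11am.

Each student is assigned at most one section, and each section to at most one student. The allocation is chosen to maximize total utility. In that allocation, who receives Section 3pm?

Optimal: Ivanova→Section 11am (63 points), Kapoor→Section 2pm (74 points), Eriksen→Section 9am (91 points), Leclerc→Section 3pm (91 points), Mendoza→Section 10am (85 points) — total 63+74+91+91+85 = 404 points.
Max-entry greedy (repeatedly take the single best remaining cell) gives 357 points, worse by 47.
Next-best assignment: Ivanova→Section 3pm, Kapoor→Section 2pm, Eriksen→Section 9am, Leclerc→Section 11am, Mendoza→Section 10am = 392 points.
Every other assignment is strictly worse.
Leclerc's own top section is Section 10am (93 points), but forcing Leclerc→Section 10am and reassigning the rest optimally gives only 382 points — worse by 22.

Leclerc receives Section 3pm.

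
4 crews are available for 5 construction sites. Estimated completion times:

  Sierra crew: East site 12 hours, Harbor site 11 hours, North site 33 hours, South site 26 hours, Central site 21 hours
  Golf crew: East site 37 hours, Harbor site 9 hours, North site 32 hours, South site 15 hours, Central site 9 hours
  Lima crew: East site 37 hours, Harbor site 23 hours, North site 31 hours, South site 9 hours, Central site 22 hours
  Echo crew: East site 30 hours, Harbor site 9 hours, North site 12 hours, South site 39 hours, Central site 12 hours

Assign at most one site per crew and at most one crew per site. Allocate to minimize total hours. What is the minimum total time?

Optimal: Sierra crew→East site (12 hours), Golf crew→Central site (9 hours), Lima crew→South site (9 hours), Echo crew→Harbor site (9 hours) — total 12+9+9+9 = 39 hours.
Min-entry greedy (repeatedly take the single cheapest remaining cell) gives 42 hours, worse by 3.
Next-best assignment: Sierra crew→Harbor site, Golf crew→Central site, Lima crew→South site, Echo crew→North site = 41 hours.
No other one-to-one assignment undercuts 39 hours.

Min total: 39 hours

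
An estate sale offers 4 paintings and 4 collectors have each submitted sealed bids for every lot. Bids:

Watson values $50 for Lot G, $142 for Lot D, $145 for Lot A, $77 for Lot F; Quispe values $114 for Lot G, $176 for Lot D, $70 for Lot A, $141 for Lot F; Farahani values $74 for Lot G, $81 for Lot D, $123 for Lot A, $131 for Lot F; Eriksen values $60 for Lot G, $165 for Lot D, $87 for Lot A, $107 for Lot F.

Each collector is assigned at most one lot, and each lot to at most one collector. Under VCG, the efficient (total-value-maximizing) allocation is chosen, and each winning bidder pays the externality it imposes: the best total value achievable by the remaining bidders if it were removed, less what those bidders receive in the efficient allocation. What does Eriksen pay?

Eriksen pays $62.

Efficient allocation: Watson→Lot A ($145), Quispe→Lot G ($114), Farahani→Lot F ($131), Eriksen→Lot D ($165); total welfare W = $555.
Eriksen receives Lot D at value $165, so the others get W − 165 = $390.
Without Eriksen: best allocation of the remaining 3 bidders over all 4 lots is Watson→Lot A ($145), Quispe→Lot D ($176), Farahani→Lot F ($131), total $452.
VCG payment = (others' best without Eriksen) − (others' welfare with Eriksen) = 452 − 390 = $62.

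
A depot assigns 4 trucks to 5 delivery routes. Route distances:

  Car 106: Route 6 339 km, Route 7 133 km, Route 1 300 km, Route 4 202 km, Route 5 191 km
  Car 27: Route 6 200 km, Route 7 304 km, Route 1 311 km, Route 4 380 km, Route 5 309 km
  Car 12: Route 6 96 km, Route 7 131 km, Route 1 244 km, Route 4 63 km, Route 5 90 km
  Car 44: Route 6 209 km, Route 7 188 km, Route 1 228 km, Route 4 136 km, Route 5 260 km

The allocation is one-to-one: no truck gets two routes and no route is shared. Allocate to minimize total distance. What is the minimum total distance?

Optimal: Car 106→Route 7 (133 km), Car 27→Route 6 (200 km), Car 12→Route 5 (90 km), Car 44→Route 4 (136 km) — total 133+200+90+136 = 559 km.
Next-best assignment: Car 106→Route 7, Car 27→Route 6, Car 12→Route 4, Car 44→Route 1 = 624 km.
Every other assignment is strictly worse.

Min total: 559 km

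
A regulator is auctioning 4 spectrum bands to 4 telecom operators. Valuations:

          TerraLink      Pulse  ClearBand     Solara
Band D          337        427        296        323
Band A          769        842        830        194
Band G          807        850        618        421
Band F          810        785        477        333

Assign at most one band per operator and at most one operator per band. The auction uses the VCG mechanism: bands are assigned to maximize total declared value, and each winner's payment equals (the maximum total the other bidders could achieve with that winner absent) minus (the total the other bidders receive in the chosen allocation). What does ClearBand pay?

Efficient allocation: TerraLink→Band F ($810M), Pulse→Band G ($850M), ClearBand→Band A ($830M), Solara→Band D ($323M); total welfare W = $2813M.
ClearBand receives Band A at value $830M, so the others get W − 830 = $1983M.
Without ClearBand: best allocation of the remaining 3 bidders over all 4 bands is TerraLink→Band F ($810M), Pulse→Band A ($842M), Solara→Band G ($421M), total $2073M.
VCG payment = (others' best without ClearBand) − (others' welfare with ClearBand) = 2073 − 1983 = $90M.

ClearBand pays $90M.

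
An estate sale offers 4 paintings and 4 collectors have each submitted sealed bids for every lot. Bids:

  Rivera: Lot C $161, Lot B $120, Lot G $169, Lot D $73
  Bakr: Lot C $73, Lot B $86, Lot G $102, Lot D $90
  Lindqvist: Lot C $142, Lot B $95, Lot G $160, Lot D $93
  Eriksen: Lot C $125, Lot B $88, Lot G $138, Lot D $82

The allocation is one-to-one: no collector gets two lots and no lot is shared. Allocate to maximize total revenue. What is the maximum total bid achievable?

Optimal: Rivera→Lot C ($161), Bakr→Lot D ($90), Lindqvist→Lot G ($160), Eriksen→Lot B ($88) — total 161+90+160+88 = $499.
Max-entry greedy (repeatedly take the single best remaining cell) gives $489, worse by 10.
Next-best assignment: Rivera→Lot B, Bakr→Lot D, Lindqvist→Lot G, Eriksen→Lot C = $495.

Maximum total: $499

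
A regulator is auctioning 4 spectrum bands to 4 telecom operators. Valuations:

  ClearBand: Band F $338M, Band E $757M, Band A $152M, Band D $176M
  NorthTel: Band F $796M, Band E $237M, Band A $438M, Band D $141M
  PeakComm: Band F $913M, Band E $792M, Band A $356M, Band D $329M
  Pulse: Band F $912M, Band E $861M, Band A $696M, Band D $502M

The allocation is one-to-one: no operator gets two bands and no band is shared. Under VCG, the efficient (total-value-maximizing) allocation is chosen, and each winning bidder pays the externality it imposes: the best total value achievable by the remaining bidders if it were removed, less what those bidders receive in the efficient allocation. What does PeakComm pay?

Efficient allocation: ClearBand→Band E ($757M), NorthTel→Band A ($438M), PeakComm→Band F ($913M), Pulse→Band D ($502M); total welfare W = $2610M.
PeakComm receives Band F at value $913M, so the others get W − 913 = $1697M.
Without PeakComm: best allocation of the remaining 3 bidders over all 4 bands is ClearBand→Band E ($757M), NorthTel→Band F ($796M), Pulse→Band A ($696M), total $2249M.
VCG payment = (others' best without PeakComm) − (others' welfare with PeakComm) = 2249 − 1697 = $552M.

PeakComm pays $552M.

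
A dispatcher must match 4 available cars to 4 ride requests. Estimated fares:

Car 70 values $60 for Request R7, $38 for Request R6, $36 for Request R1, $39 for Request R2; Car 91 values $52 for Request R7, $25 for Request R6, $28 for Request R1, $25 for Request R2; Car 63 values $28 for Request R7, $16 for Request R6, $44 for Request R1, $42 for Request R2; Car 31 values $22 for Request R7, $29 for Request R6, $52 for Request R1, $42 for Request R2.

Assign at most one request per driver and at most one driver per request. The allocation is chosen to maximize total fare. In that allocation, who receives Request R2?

Car 63 receives Request R2.

Optimal: Car 70→Request R6 ($38), Car 91→Request R7 ($52), Car 63→Request R2 ($42), Car 31→Request R1 ($52) — total 38+52+42+52 = $184.
Column-greedy (each request in turn goes to its best remaining driver) gives $158, worse by 26.
No other one-to-one assignment exceeds $184.
Car 63's own top request is Request R1 ($44), but forcing Car 63→Request R1 and reassigning the rest optimally gives only $176 — worse by 8.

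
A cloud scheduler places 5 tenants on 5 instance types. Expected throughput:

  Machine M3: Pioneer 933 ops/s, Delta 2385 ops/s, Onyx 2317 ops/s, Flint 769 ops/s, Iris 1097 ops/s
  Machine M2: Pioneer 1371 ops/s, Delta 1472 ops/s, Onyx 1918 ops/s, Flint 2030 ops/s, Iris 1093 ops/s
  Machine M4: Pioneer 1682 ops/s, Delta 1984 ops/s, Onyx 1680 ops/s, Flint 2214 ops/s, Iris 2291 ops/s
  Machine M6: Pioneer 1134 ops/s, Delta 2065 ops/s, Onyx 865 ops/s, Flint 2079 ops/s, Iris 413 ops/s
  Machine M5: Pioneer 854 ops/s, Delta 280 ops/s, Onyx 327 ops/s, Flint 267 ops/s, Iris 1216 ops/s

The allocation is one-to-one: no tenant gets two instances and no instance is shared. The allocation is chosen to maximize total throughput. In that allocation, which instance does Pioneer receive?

Optimal: Pioneer→Machine M5 (854 ops/s), Delta→Machine M6 (2065 ops/s), Onyx→Machine M3 (2317 ops/s), Flint→Machine M2 (2030 ops/s), Iris→Machine M4 (2291 ops/s) — total 854+2065+2317+2030+2291 = 9557 ops/s.
No other one-to-one assignment exceeds 9557 ops/s.
Pioneer's own top instance is Machine M4 (1682 ops/s), but forcing Pioneer→Machine M4 and reassigning the rest optimally gives only 9310 ops/s — worse by 247.

Pioneer receives Machine M5.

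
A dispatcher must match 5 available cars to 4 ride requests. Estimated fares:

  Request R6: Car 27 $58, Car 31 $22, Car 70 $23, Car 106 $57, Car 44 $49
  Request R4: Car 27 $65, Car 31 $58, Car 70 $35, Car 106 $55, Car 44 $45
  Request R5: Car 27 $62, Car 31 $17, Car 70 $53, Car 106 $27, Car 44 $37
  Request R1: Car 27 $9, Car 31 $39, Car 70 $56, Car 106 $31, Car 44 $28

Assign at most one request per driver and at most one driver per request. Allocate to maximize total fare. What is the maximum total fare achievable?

This is a one-to-one assignment (maximum-weight bipartite matching).
Optimal: Car 106→Request R6 ($57), Car 31→Request R4 ($58), Car 27→Request R5 ($62), Car 70→Request R1 ($56) — total 57+58+62+56 = $233.
Max-entry greedy (repeatedly take the single best remaining cell) gives $215, worse by 18.
No other one-to-one assignment exceeds $233.

Max total: $233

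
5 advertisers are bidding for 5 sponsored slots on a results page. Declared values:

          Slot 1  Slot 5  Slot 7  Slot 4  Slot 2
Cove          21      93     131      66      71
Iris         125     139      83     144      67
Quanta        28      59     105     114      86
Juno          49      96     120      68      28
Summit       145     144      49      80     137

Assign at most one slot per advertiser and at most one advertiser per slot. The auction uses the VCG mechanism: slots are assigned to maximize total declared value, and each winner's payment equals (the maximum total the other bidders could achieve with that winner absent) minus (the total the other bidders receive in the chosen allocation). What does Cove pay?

Efficient allocation: Cove→Slot 7 ($131), Iris→Slot 1 ($125), Quanta→Slot 4 ($114), Juno→Slot 5 ($96), Summit→Slot 2 ($137); total welfare W = $603.
Cove receives Slot 7 at value $131, so the others get W − 131 = $472.
Without Cove: best allocation of the remaining 4 bidders over all 5 slots is Iris→Slot 5 ($139), Quanta→Slot 4 ($114), Juno→Slot 7 ($120), Summit→Slot 1 ($145), total $518.
VCG payment = (others' best without Cove) − (others' welfare with Cove) = 518 − 472 = $46.

Cove pays $46.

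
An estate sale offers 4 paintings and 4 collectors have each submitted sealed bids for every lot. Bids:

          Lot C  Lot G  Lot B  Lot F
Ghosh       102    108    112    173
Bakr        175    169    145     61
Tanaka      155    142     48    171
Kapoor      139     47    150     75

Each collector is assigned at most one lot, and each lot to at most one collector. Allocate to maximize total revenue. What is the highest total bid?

Maximum total: $647

Optimal: Ghosh→Lot F ($173), Bakr→Lot G ($169), Tanaka→Lot C ($155), Kapoor→Lot B ($150) — total 173+169+155+150 = $647.
Row-greedy (each collector in turn takes its best remaining lot) gives $640, worse by 7.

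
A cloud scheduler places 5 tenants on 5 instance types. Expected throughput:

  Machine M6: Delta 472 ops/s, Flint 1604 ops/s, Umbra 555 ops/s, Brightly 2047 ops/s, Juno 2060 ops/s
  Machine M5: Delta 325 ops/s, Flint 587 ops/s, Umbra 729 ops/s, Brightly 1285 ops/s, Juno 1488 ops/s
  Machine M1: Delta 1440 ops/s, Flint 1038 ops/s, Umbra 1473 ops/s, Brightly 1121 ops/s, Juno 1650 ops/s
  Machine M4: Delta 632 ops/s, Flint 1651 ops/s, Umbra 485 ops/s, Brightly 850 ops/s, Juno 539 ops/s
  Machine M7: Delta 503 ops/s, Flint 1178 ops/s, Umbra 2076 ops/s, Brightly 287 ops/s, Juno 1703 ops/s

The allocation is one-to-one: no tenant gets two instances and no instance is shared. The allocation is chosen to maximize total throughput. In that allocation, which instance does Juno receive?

Optimal: Delta→Machine M1 (1440 ops/s), Flint→Machine M4 (1651 ops/s), Umbra→Machine M7 (2076 ops/s), Brightly→Machine M6 (2047 ops/s), Juno→Machine M5 (1488 ops/s) — total 1440+1651+2076+2047+1488 = 8702 ops/s.
Swapping Delta↔Brightly (Delta→Machine M6 472 ops/s, Brightly→Machine M1 1121 ops/s) loses 1894.
Juno's own top instance is Machine M6 (2060 ops/s), but forcing Juno→Machine M6 and reassigning the rest optimally gives only 8512 ops/s — worse by 190.

Juno receives Machine M5.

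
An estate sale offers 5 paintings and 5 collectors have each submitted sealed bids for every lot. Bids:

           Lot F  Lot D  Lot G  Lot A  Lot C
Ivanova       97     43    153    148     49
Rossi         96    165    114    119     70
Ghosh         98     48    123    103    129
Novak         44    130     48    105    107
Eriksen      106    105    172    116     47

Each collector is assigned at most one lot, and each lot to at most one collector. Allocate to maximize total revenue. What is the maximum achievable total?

Max total: $690

Optimal: Ivanova→Lot A ($148), Rossi→Lot D ($165), Ghosh→Lot F ($98), Novak→Lot C ($107), Eriksen→Lot G ($172) — total 148+165+98+107+172 = $690.
Column-greedy (each lot in turn goes to its best remaining collector) gives $658, worse by 32.
Checked against all permutations: $690 is optimal.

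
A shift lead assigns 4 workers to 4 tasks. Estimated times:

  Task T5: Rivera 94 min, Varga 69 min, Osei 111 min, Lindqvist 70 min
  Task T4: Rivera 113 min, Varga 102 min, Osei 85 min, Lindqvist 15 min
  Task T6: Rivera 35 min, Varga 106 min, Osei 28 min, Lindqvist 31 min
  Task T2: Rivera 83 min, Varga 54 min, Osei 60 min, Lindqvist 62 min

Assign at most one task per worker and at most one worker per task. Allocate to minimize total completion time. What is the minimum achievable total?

Min total: 179 min

Optimal: Rivera→Task T6 (35 min), Varga→Task T5 (69 min), Osei→Task T2 (60 min), Lindqvist→Task T4 (15 min) — total 35+69+60+15 = 179 min.
Row-greedy (each worker in turn takes its cheapest remaining task) gives 244 min, worse by 65.
Swapping Rivera↔Osei (Rivera→Task T2 83 min, Osei→Task T6 28 min) adds 16.
Every other assignment is strictly worse.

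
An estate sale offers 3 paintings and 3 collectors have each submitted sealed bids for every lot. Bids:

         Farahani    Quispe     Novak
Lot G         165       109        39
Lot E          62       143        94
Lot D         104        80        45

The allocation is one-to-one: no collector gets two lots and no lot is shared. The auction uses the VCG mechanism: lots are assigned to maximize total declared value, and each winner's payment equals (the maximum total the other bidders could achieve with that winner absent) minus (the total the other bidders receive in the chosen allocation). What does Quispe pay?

Efficient allocation: Farahani→Lot G ($165), Quispe→Lot E ($143), Novak→Lot D ($45); total welfare W = $353.
Quispe receives Lot E at value $143, so the others get W − 143 = $210.
Without Quispe: best allocation of the remaining 2 bidders over all 3 lots is Farahani→Lot G ($165), Novak→Lot E ($94), total $259.
VCG payment = (others' best without Quispe) − (others' welfare with Quispe) = 259 − 210 = $49.

Quispe pays $49.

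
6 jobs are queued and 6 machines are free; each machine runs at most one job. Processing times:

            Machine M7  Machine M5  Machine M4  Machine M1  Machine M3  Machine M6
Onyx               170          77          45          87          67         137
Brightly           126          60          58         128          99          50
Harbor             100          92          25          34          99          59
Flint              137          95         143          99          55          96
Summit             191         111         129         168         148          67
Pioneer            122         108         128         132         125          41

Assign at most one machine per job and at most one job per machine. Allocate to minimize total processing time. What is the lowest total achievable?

Minimum total: 383 min

This is a one-to-one assignment (minimum-cost bipartite matching).
Optimal: Onyx→Machine M4 (45 min), Brightly→Machine M5 (60 min), Harbor→Machine M1 (34 min), Flint→Machine M3 (55 min), Summit→Machine M6 (67 min), Pioneer→Machine M7 (122 min) — total 45+60+34+55+67+122 = 383 min.
Min-entry greedy (repeatedly take the single cheapest remaining cell) gives 459 min, worse by 76.
Every other assignment is strictly worse.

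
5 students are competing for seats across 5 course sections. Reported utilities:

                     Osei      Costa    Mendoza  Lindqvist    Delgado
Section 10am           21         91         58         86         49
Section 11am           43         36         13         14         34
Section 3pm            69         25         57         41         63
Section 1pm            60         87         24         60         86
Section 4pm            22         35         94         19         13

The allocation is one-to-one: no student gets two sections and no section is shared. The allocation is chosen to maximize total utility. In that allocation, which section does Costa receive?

This is the linear assignment problem.
Optimal: Osei→Section 11am (43 points), Costa→Section 1pm (87 points), Mendoza→Section 4pm (94 points), Lindqvist→Section 10am (86 points), Delgado→Section 3pm (63 points) — total 43+87+94+86+63 = 373 points.
Max-entry greedy (repeatedly take the single best remaining cell) gives 354 points, worse by 19.
Costa's own top section is Section 10am (91 points), but forcing Costa→Section 10am and reassigning the rest optimally gives only 355 points — worse by 18.

Costa receives Section 1pm.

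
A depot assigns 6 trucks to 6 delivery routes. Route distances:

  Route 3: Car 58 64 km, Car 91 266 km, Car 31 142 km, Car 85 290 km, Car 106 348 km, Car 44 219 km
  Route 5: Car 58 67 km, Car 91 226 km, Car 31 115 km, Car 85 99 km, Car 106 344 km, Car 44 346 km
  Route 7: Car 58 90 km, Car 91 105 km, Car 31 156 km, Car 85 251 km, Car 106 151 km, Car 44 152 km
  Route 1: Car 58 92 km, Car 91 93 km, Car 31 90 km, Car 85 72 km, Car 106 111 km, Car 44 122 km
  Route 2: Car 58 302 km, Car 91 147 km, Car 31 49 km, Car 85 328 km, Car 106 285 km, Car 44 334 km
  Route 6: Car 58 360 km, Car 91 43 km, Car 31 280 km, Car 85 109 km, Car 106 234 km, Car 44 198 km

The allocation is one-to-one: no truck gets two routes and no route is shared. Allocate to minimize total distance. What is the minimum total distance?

This is a one-to-one assignment (minimum-cost bipartite matching).
Optimal: Car 58→Route 3 (64 km), Car 91→Route 6 (43 km), Car 31→Route 2 (49 km), Car 85→Route 5 (99 km), Car 106→Route 1 (111 km), Car 44→Route 7 (152 km) — total 64+43+49+99+111+152 = 518 km.
Row-greedy (each truck in turn takes its cheapest remaining route) gives 725 km, worse by 207.
Next-best assignment: Car 58→Route 3, Car 91→Route 6, Car 31→Route 2, Car 85→Route 5, Car 106→Route 7, Car 44→Route 1 = 528 km.
Swapping Car 106↔Car 58 (Car 106→Route 3 348 km, Car 58→Route 1 92 km) adds 265.

Minimum total: 518 km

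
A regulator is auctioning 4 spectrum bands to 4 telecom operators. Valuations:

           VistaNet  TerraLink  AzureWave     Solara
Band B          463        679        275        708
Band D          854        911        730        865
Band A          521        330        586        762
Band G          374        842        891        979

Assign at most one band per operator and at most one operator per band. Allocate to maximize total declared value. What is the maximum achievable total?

Treat this as an assignment problem: match each operator to one band.
Optimal: VistaNet→Band D ($854M), TerraLink→Band B ($679M), AzureWave→Band G ($891M), Solara→Band A ($762M) — total 854+679+891+762 = $3186M.
Max-entry greedy (repeatedly take the single best remaining cell) gives $2939M, worse by 247.
Next-best assignment: VistaNet→Band D, TerraLink→Band B, AzureWave→Band A, Solara→Band G = $3098M.

Maximum total: $3186M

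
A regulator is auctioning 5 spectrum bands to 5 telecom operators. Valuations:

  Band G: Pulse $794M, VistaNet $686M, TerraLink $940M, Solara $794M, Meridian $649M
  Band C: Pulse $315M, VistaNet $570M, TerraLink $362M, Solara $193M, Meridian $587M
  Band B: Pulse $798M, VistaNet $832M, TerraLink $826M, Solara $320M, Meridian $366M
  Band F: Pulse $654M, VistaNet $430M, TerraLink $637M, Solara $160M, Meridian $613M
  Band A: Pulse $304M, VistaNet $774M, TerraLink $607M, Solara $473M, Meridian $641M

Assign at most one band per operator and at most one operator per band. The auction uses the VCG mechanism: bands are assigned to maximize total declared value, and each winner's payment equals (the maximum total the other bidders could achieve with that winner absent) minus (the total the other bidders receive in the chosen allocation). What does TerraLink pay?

Efficient allocation: Pulse→Band F ($654M), VistaNet→Band A ($774M), TerraLink→Band B ($826M), Solara→Band G ($794M), Meridian→Band C ($587M); total welfare W = $3635M.
TerraLink receives Band B at value $826M, so the others get W − 826 = $2809M.
Without TerraLink: best allocation of the remaining 4 bidders over all 5 bands is Pulse→Band B ($798M), VistaNet→Band A ($774M), Solara→Band G ($794M), Meridian→Band F ($613M), total $2979M.
VCG payment = (others' best without TerraLink) − (others' welfare with TerraLink) = 2979 − 2809 = $170M.

TerraLink pays $170M.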